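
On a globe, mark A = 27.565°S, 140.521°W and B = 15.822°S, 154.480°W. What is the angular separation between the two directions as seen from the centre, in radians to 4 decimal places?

0.3049 rad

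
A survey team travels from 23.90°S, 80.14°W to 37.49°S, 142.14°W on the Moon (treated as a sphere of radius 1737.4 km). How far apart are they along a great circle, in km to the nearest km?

1639 km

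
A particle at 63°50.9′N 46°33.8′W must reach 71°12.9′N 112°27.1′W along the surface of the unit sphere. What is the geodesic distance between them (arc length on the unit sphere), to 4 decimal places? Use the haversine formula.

Let φ₁ = 1.1144 rad, φ₂ = 1.2429 rad, and Δλ = -1.1500 rad.
Haversine: a = sin²(Δφ/2) + cos φ₁ cos φ₂ sin²(Δλ/2) = 0.0041 + (0.4407)(0.3220)(0.2957) = 0.04610.
Central angle c = 2·arcsin(√a) = 0.43279 rad.
On the unit sphere the arc length equals the central angle: 0.4328.

0.4328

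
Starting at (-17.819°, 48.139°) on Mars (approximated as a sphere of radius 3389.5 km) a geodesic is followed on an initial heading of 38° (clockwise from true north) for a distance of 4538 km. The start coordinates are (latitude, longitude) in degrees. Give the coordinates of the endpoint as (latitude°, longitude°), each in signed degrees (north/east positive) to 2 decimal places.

Angular distance δ = d/R = 4538/3389.5 = 1.33884 rad; initial bearing θ = 0.6632 rad.
sin φ₂ = sin φ₁ cos δ + cos φ₁ sin δ cos θ = (-0.3060)(0.2299) + (0.9520)(0.9732)(0.7880) = 0.6598, so φ₂ = 41.28°.
Δλ = atan2(sin θ sin δ cos φ₁, cos δ − sin φ₁ sin φ₂) = atan2(0.5704, 0.4318) = 52.877°.
λ₂ = 48.139° + 52.877° = 101.02°.

41.28°, 101.02°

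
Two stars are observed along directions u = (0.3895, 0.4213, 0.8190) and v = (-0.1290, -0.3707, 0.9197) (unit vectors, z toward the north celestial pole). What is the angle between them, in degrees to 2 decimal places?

56.85°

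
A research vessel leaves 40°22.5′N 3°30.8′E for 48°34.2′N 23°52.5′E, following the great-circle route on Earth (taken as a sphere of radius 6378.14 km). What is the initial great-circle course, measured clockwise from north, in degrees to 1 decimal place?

With φ₁ = 0.7047, φ₂ = 0.8477, Δλ = 0.3554 rad, the forward-azimuth formula gives
θ = atan2( sin Δλ cos φ₂ , cos φ₁ sin φ₂ − sin φ₁ cos φ₂ cos Δλ ) = atan2(0.2302, 0.1693) = 53.67°.
So the initial bearing is 53.7°.

53.7°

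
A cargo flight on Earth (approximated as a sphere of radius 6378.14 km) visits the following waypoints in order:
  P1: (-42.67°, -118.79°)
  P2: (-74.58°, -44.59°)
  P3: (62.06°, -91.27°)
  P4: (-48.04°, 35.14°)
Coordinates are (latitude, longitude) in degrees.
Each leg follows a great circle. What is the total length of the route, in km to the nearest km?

37013 km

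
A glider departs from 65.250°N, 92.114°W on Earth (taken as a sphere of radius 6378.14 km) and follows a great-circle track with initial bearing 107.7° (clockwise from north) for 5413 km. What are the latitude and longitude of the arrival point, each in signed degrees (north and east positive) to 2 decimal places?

30.31°, -36.21°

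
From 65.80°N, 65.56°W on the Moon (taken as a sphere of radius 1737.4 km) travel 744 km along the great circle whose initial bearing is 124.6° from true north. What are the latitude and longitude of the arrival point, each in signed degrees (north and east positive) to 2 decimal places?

Angular distance δ = d/R = 744/1737.4 = 0.42823 rad; initial bearing θ = 2.1747 rad.
sin φ₂ = sin φ₁ cos δ + cos φ₁ sin δ cos θ = (0.9121)(0.9097) + (0.4099)(0.4153)(-0.5678) = 0.7331, so φ₂ = 47.15°.
Δλ = atan2(sin θ sin δ cos φ₁, cos δ − sin φ₁ sin φ₂) = atan2(0.1401, 0.2410) = 30.171°.
λ₂ = -65.560° + 30.171° = -35.39°.

47.15°, -35.39°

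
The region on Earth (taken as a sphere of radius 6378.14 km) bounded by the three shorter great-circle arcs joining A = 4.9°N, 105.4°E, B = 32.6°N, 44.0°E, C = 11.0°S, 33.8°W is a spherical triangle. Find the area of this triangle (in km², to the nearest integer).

40598481 km²

Side lengths (central angles): a = 1.4988, b = 2.4290, c = 1.1065 rad; semiperimeter s = 2.5171.
By l'Huilier's theorem, tan(E/4) = √[tan(s/2) tan((s−a)/2) tan((s−b)/2) tan((s−c)/2)], giving spherical excess E = 0.9980 rad.
Area = E·R² = 0.9980 × (6378.14)² ≈ 40598481 km².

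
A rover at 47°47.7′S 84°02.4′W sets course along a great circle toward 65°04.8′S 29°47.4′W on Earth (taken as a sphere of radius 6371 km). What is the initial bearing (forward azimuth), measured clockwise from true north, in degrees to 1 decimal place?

Δλ = 54.250° = 0.9468 rad.
y = sin Δλ · cos φ₂ = (0.8116)(0.4214) = 0.3420
x = cos φ₁ sin φ₂ − sin φ₁ cos φ₂ cos Δλ = (0.6718)(-0.9069) − (-0.7407)(0.4214)(0.5842) = -0.4269
θ = atan2(y, x) = 141.30°, so the bearing is 141.3°.

141.3°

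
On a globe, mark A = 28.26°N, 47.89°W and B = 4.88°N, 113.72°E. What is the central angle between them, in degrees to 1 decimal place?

142.4°

Let φ₁ = 0.4932 rad, φ₂ = 0.0852 rad, and Δλ = 2.8206 rad.
cos c = sin φ₁ sin φ₂ + cos φ₁ cos φ₂ cos Δλ = (0.4735)(0.0851) + (0.8808)(0.9964)(-0.9489) = -0.79252,
so c = arccos(-0.79252) = 2.48572 rad.
So the angular separation is 142.4°.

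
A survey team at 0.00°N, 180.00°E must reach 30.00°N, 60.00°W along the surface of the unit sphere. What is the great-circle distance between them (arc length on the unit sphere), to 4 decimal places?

Let φ₁ = 0.0000 rad, φ₂ = 0.5236 rad, and Δλ = 2.0944 rad.
cos c = sin φ₁ sin φ₂ + cos φ₁ cos φ₂ cos Δλ = (0.0000)(0.5000) + (1.0000)(0.8660)(-0.5000) = -0.43301,
so c = arccos(-0.43301) = 2.01863 rad.
On the unit sphere the arc length equals the central angle: 2.0186.

2.0186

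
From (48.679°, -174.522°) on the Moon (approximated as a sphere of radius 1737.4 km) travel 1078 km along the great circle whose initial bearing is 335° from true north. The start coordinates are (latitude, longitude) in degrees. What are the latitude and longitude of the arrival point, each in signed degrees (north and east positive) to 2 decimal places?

73.53°, 125.41°

Angular distance δ = d/R = 1078/1737.4 = 0.62047 rad; initial bearing θ = 5.8469 rad.
sin φ₂ = sin φ₁ cos δ + cos φ₁ sin δ cos θ = (0.7510)(0.8136) + (0.6603)(0.5814)(0.9063) = 0.9590, so φ₂ = 73.53°.
Δλ = atan2(sin θ sin δ cos φ₁, cos δ − sin φ₁ sin φ₂) = atan2(-0.1622, 0.0934) = -60.071°.
λ₂ = -174.522° − 60.071° = -234.59° → 125.41° after wrapping to (−180°, 180°].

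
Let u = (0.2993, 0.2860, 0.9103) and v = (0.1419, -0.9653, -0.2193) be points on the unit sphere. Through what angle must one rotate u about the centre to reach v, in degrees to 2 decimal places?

u·v = -0.4332; |u| = 1.0000, |v| = 1.0000.
cos θ = (u·v)/(|u||v|) = -0.4332, so θ = 115.67°.

115.67°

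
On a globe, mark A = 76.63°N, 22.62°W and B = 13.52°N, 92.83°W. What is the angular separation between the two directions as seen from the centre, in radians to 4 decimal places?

1.2624 rad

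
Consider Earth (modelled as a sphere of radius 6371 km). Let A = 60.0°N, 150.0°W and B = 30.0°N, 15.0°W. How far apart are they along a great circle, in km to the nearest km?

In radians: φ₁ = 1.0472, φ₂ = 0.5236, Δλ = 135.000° = 2.3562 rad.
Haversine: a = sin²(Δφ/2) + cos φ₁ cos φ₂ sin²(Δλ/2) = 0.0670 + (0.5000)(0.8660)(0.8536) = 0.43659.
Central angle c = 2·arcsin(√a) = 1.44363 rad.
Distance = R·c = 6371 × 1.4436 ≈ 9197 km.

9197 km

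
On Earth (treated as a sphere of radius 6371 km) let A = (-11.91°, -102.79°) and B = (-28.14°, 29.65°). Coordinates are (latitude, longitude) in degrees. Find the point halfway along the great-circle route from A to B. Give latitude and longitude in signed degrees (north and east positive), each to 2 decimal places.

-41.91°, -43.30°

Central angle δ = 2.0771 rad. Interpolating on the sphere with fraction f = 0.5:
P = [sin((1−f)δ)·A + sin(fδ)·B] / sin δ = 0.9852·A + 0.9852·B in Cartesian coordinates,
giving P = (0.5416, -0.5103, -0.6680), i.e. latitude -41.91°, longitude -43.30°.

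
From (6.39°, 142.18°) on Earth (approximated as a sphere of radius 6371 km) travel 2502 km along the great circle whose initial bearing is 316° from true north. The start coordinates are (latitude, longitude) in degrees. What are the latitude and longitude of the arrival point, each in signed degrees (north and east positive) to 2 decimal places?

22.11°, 125.50°

Angular distance δ = d/R = 2502/6371 = 0.39272 rad; initial bearing θ = 5.5152 rad.
sin φ₂ = sin φ₁ cos δ + cos φ₁ sin δ cos θ = (0.1113)(0.9239) + (0.9938)(0.3827)(0.7193) = 0.3764, so φ₂ = 22.11°.
Δλ = atan2(sin θ sin δ cos φ₁, cos δ − sin φ₁ sin φ₂) = atan2(-0.2642, 0.8820) = -16.675°.
λ₂ = 142.180° − 16.675° = 125.50°.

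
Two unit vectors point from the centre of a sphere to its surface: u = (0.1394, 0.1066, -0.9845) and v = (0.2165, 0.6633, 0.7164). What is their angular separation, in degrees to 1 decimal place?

u·v = -0.6044; |u| = 1.0000, |v| = 1.0000.
cos θ = (u·v)/(|u||v|) = -0.6044, so θ = 127.2°.

127.2°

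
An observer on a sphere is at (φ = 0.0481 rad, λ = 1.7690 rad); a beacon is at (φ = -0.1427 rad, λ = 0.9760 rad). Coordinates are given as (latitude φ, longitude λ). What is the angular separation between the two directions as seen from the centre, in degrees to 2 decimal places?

46.61°

In radians: φ₁ = 0.0481, φ₂ = -0.1427, Δλ = -45.436° = -0.7930 rad.
Haversine: a = sin²(Δφ/2) + cos φ₁ cos φ₂ sin²(Δλ/2) = 0.0091 + (0.9988)(0.9898)(0.1491) = 0.15653.
Central angle c = 2·arcsin(√a) = 0.81353 rad.
So the angular separation is 46.61°.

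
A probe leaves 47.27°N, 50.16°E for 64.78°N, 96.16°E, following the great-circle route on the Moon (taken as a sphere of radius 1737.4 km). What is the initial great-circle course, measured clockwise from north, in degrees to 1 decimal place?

37.7°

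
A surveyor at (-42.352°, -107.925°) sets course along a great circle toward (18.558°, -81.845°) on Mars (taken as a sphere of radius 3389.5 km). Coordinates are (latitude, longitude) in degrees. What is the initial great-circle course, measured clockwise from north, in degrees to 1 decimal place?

Δλ = 26.080° = 0.4552 rad.
y = sin Δλ · cos φ₂ = (0.4396)(0.9480) = 0.4168
x = cos φ₁ sin φ₂ − sin φ₁ cos φ₂ cos Δλ = (0.7390)(0.3183) − (-0.6737)(0.9480)(0.8982) = 0.8088
θ = atan2(y, x) = 27.26°, so the bearing is 27.3°.

27.3°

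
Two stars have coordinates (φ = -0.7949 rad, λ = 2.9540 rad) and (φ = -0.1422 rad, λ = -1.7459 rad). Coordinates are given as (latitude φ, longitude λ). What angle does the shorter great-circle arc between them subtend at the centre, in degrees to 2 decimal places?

84.69°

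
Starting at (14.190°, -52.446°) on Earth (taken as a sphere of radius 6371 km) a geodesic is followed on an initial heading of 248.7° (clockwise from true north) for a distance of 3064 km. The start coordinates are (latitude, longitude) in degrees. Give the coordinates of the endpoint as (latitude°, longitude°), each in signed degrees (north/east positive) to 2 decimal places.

3.12°, -78.02°

Angular distance δ = d/R = 3064/6371 = 0.48093 rad; initial bearing θ = 4.3406 rad.
sin φ₂ = sin φ₁ cos δ + cos φ₁ sin δ cos θ = (0.2451)(0.8866) + (0.9695)(0.4626)(-0.3633) = 0.0544, so φ₂ = 3.12°.
Δλ = atan2(sin θ sin δ cos φ₁, cos δ − sin φ₁ sin φ₂) = atan2(-0.4179, 0.8732) = -25.572°.
λ₂ = -52.446° − 25.572° = -78.02°.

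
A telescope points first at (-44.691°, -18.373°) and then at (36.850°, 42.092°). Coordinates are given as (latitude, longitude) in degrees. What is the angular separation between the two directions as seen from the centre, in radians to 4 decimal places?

With latitudes φ₁ = -44.691°, φ₂ = 36.850° and longitude difference Δλ = 60.465°:
Haversine: a = sin²(Δφ/2) + cos φ₁ cos φ₂ sin²(Δλ/2) = 0.4264 + (0.7109)(0.8002)(0.2535) = 0.57067.
Central angle c = 2·arcsin(√a) = 1.71262 rad.
So the angular separation is 1.7126 rad.

1.7126 rad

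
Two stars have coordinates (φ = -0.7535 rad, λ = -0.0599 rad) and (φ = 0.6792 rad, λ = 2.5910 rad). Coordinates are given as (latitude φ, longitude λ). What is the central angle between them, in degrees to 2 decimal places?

158.48°

Let φ₁ = -0.7535 rad, φ₂ = 0.6792 rad, and Δλ = 2.6509 rad.
Haversine: a = sin²(Δφ/2) + cos φ₁ cos φ₂ sin²(Δλ/2) = 0.4312 + (0.7293)(0.7781)(0.9410) = 0.96514.
Central angle c = 2·arcsin(√a) = 2.76599 rad.
So the angular separation is 158.48°.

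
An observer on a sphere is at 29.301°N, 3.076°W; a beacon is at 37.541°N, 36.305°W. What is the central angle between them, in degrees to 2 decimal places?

28.76°

Let φ₁ = 0.5114 rad, φ₂ = 0.6552 rad, and Δλ = -0.5800 rad.
Haversine: a = sin²(Δφ/2) + cos φ₁ cos φ₂ sin²(Δλ/2) = 0.0052 + (0.8721)(0.7929)(0.0818) = 0.06169.
Central angle c = 2·arcsin(√a) = 0.50202 rad.
So the angular separation is 28.76°.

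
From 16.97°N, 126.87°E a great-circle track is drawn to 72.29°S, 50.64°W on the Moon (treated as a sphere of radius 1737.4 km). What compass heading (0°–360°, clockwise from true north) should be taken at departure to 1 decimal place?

180.9°

With φ₁ = 0.2962, φ₂ = -1.2617, Δλ = -3.0981 rad, the forward-azimuth formula gives
θ = atan2( sin Δλ cos φ₂ , cos φ₁ sin φ₂ − sin φ₁ cos φ₂ cos Δλ ) = atan2(-0.0132, -0.8224) = -179.08°.
Adding 360° brings this into [0°, 360°): 180.9°.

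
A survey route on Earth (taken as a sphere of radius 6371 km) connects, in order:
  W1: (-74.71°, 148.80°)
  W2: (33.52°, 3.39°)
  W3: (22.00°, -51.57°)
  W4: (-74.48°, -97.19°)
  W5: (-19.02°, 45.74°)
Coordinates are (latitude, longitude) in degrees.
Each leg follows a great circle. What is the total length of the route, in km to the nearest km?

41065 km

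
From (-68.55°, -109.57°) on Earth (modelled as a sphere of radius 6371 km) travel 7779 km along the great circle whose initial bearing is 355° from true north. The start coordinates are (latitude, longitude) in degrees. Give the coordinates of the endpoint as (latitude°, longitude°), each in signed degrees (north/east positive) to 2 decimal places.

Angular distance δ = d/R = 7779/6371 = 1.22100 rad; initial bearing θ = 6.1959 rad.
sin φ₂ = sin φ₁ cos δ + cos φ₁ sin δ cos θ = (-0.9307)(0.3427) + (0.3657)(0.9394)(0.9962) = 0.0233, so φ₂ = 1.33°.
Δλ = atan2(sin θ sin δ cos φ₁, cos δ − sin φ₁ sin φ₂) = atan2(-0.0299, 0.3644) = -4.698°.
λ₂ = -109.570° − 4.698° = -114.27°.

1.33°, -114.27°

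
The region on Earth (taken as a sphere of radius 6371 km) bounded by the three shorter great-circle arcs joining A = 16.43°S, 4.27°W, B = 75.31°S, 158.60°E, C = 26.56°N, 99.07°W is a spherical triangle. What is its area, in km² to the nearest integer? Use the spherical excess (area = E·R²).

95097566 km²

Side lengths (central angles): a = 2.0725, b = 1.7704, c = 1.5296 rad; semiperimeter s = 2.6863.
By l'Huilier's theorem, tan(E/4) = √[tan(s/2) tan((s−a)/2) tan((s−b)/2) tan((s−c)/2)], giving spherical excess E = 2.3429 rad.
Area = E·R² = 2.3429 × (6371)² ≈ 95097566 km².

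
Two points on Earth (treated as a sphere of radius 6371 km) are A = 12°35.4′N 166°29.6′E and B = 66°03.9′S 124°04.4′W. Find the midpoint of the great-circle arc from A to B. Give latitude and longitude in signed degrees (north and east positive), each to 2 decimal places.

The central angle between A and B is δ = 1.6310 rad.
With f = 0.5, the slerp weights are sin((1−f)δ)/sin δ = 0.7294 and sin(fδ)/sin δ = 0.7294.
Weighted sum of the unit vectors: (0.7294)·(-0.9490,0.2279,0.2180) + (0.7294)·(-0.2273,-0.3360,-0.9140) = (-0.8579, -0.0789, -0.5077).
Converting back: φ = atan2(z, √(x²+y²)) = -30.51°, λ = atan2(y, x) = -174.75°.

-30.51°, -174.75°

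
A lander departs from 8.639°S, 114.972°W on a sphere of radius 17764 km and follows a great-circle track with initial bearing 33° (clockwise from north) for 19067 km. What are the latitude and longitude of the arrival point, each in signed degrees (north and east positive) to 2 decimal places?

Angular distance δ = d/R = 19067/17764 = 1.07335 rad; initial bearing θ = 0.5760 rad.
sin φ₂ = sin φ₁ cos δ + cos φ₁ sin δ cos θ = (-0.1502)(0.4772) + (0.9887)(0.8788)(0.8387) = 0.6570, so φ₂ = 41.07°.
Δλ = atan2(sin θ sin δ cos φ₁, cos δ − sin φ₁ sin φ₂) = atan2(0.4732, 0.5759) = 39.411°.
λ₂ = -114.972° + 39.411° = -75.56°.

41.07°, -75.56°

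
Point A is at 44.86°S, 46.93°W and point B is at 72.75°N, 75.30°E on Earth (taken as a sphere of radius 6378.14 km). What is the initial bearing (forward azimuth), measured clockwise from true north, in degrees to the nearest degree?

24°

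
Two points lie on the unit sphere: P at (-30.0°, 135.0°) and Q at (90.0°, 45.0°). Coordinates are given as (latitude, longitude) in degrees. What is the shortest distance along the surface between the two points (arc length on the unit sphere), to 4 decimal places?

With latitudes φ₁ = -30.000°, φ₂ = 90.000° and longitude difference Δλ = -90.000°:
cos c = sin φ₁ sin φ₂ + cos φ₁ cos φ₂ cos Δλ = (-0.5000)(1.0000) + (0.8660)(0.0000)(0.0000) = -0.50000,
so c = arccos(-0.50000) = 2.09440 rad.
On the unit sphere the arc length equals the central angle: 2.0944.

2.0944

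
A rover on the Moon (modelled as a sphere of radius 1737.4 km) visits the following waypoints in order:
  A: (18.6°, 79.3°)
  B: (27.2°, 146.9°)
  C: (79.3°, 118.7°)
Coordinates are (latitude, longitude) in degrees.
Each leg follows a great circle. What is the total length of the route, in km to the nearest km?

Leg A→B: central angle 1.0849 rad, distance 1884.9 km.
Leg B→C: central angle 0.9339 rad, distance 1622.6 km.
Total: 1884.9 + 1622.6 ≈ 3507 km.

3507 km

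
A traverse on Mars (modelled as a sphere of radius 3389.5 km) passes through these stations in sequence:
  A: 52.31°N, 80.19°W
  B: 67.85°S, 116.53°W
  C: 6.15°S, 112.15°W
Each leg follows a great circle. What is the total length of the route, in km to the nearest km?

10941 km

Leg A→B: central angle 2.1499 rad, distance 7287.0 km.
Leg B→C: central angle 1.0781 rad, distance 3654.3 km.
Total: 7287.0 + 3654.3 ≈ 10941 km.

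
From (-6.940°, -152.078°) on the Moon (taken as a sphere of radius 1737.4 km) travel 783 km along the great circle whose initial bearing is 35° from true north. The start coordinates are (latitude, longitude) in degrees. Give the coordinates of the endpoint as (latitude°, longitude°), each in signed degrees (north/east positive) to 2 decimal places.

Angular distance δ = d/R = 783/1737.4 = 0.45067 rad; initial bearing θ = 0.6109 rad.
sin φ₂ = sin φ₁ cos δ + cos φ₁ sin δ cos θ = (-0.1208)(0.9002) + (0.9927)(0.4356)(0.8192) = 0.2454, so φ₂ = 14.21°.
Δλ = atan2(sin θ sin δ cos φ₁, cos δ − sin φ₁ sin φ₂) = atan2(0.2480, 0.9298) = 14.935°.
λ₂ = -152.078° + 14.935° = -137.14°.

14.21°, -137.14°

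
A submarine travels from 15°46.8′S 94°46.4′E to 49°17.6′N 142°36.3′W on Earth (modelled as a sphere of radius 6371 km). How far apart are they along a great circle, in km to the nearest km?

13676 km

Let φ₁ = -0.2754 rad, φ₂ = 0.8603 rad, and Δλ = 2.1402 rad.
cos c = sin φ₁ sin φ₂ + cos φ₁ cos φ₂ cos Δλ = (-0.2719)(0.7581) + (0.9623)(0.6522)(-0.5391) = -0.54449,
so c = arccos(-0.54449) = 2.14657 rad.
Distance = R·c = 6371 × 2.1466 ≈ 13676 km.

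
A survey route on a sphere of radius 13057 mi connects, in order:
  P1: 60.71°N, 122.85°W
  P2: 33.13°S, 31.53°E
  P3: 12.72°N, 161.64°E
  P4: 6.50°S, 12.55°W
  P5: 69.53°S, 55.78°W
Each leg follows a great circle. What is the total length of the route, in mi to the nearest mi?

118176 mi

Leg P1→P2: central angle 2.5794 rad, distance 33679.1 mi.
Leg P2→P3: central angle 2.2739 rad, distance 29690.9 mi.
Leg P3→P4: central angle 2.9940 rad, distance 39093.2 mi.
Leg P4→P5: central angle 1.2034 rad, distance 15712.3 mi.
Total: 33679.1 + 29690.9 + 39093.2 + 15712.3 ≈ 118176 mi.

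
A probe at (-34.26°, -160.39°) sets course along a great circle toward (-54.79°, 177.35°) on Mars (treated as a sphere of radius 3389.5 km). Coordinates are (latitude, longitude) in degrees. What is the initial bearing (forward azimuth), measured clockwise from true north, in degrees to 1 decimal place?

210.2°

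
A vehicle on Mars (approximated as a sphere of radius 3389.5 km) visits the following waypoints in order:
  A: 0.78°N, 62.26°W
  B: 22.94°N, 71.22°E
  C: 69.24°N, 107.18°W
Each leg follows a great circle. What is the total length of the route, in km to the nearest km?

12822 km

Leg A→B: central angle 2.2502 rad, distance 7627.0 km.
Leg B→C: central angle 1.5326 rad, distance 5194.8 km.
Total: 7627.0 + 5194.8 ≈ 12822 km.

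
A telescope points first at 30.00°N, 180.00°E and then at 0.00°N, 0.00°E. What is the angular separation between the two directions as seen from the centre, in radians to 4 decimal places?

2.6180 rad

Let φ₁ = 0.5236 rad, φ₂ = 0.0000 rad, and Δλ = -3.1416 rad.
cos c = sin φ₁ sin φ₂ + cos φ₁ cos φ₂ cos Δλ = (0.5000)(0.0000) + (0.8660)(1.0000)(-1.0000) = -0.86603,
so c = arccos(-0.86603) = 2.61799 rad.
So the angular separation is 2.6180 rad.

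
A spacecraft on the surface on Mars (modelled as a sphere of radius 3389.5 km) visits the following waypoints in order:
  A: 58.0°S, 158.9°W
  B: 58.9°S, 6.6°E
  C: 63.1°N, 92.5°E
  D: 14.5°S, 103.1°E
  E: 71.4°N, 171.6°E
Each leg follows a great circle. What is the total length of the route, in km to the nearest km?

22245 km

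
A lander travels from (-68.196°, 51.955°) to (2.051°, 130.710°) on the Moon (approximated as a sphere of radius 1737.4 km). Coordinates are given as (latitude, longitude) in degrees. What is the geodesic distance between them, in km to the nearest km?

With latitudes φ₁ = -68.196°, φ₂ = 2.051° and longitude difference Δλ = 78.755°:
cos c = sin φ₁ sin φ₂ + cos φ₁ cos φ₂ cos Δλ = (-0.9285)(0.0358) + (0.3714)(0.9994)(0.1950) = 0.03916,
so c = arccos(0.03916) = 1.53163 rad.
Distance = R·c = 1737.4 × 1.5316 ≈ 2661 km.

2661 km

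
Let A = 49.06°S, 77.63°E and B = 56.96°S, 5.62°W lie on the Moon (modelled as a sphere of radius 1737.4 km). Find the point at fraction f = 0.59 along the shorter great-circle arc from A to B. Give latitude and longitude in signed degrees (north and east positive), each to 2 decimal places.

-61.15°, 31.97°

The central angle between A and B is δ = 0.8295 rad.
With f = 0.59, the slerp weights are sin((1−f)δ)/sin δ = 0.4523 and sin(fδ)/sin δ = 0.6373.
Weighted sum of the unit vectors: (0.4523)·(0.1404,0.6401,-0.7554) + (0.6373)·(0.5426,-0.0534,-0.8383) = (0.4093, 0.2554, -0.8759).
Converting back: φ = atan2(z, √(x²+y²)) = -61.15°, λ = atan2(y, x) = 31.97°.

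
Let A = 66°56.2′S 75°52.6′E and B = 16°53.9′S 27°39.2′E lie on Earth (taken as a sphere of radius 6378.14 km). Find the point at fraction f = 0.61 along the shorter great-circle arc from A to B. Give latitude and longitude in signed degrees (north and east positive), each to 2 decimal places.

-38.20°, 37.41°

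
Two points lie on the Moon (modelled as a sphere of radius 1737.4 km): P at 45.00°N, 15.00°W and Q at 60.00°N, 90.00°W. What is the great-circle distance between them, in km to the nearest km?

1372 km

Let φ₁ = 0.7854 rad, φ₂ = 1.0472 rad, and Δλ = -1.3090 rad.
cos c = sin φ₁ sin φ₂ + cos φ₁ cos φ₂ cos Δλ = (0.7071)(0.8660) + (0.7071)(0.5000)(0.2588) = 0.70388,
so c = arccos(0.70388) = 0.78995 rad.
Distance = R·c = 1737.4 × 0.7900 ≈ 1372 km.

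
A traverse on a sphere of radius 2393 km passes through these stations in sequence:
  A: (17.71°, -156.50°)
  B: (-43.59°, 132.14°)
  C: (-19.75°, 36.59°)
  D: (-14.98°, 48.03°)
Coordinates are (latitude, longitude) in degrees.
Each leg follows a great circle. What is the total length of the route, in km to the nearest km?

7588 km

Leg A→B: central angle 1.5600 rad, distance 3733.1 km.
Leg B→C: central angle 1.4029 rad, distance 3357.3 km.
Leg C→D: central angle 0.2079 rad, distance 497.4 km.
Total: 3733.1 + 3357.3 + 497.4 ≈ 7588 km.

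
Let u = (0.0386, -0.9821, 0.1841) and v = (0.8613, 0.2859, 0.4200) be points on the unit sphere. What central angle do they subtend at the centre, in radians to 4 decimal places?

u·v = -0.1702; |u| = 1.0000, |v| = 1.0000.
cos θ = (u·v)/(|u||v|) = -0.1702, so θ = 1.7419 rad.

1.7419 rad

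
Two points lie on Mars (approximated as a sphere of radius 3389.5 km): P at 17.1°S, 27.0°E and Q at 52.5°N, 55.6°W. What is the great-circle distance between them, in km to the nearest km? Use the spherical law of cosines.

With latitudes φ₁ = -17.100°, φ₂ = 52.500° and longitude difference Δλ = -82.600°:
cos c = sin φ₁ sin φ₂ + cos φ₁ cos φ₂ cos Δλ = (-0.2940)(0.7934) + (0.9558)(0.6088)(0.1288) = -0.15834,
so c = arccos(-0.15834) = 1.72980 rad.
Distance = R·c = 3389.5 × 1.7298 ≈ 5863 km.

5863 km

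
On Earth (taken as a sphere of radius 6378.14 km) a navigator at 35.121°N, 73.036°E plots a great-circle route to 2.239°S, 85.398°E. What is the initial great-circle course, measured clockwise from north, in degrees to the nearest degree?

160°

Δλ = 12.362° = 0.2158 rad.
y = sin Δλ · cos φ₂ = (0.2141)(0.9992) = 0.2139
x = cos φ₁ sin φ₂ − sin φ₁ cos φ₂ cos Δλ = (0.8179)(-0.0391) − (0.5753)(0.9992)(0.9768) = -0.5935
θ = atan2(y, x) = 160.18°, so the bearing is 160°.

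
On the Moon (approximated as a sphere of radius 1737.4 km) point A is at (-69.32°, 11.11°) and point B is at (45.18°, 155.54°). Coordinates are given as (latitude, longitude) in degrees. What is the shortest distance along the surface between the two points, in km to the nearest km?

Let φ₁ = -1.2099 rad, φ₂ = 0.7885 rad, and Δλ = 2.5208 rad.
Haversine: a = sin²(Δφ/2) + cos φ₁ cos φ₂ sin²(Δλ/2) = 0.7073 + (0.3531)(0.7049)(0.9067) = 0.93305.
Central angle c = 2·arcsin(√a) = 2.61814 rad.
Distance = R·c = 1737.4 × 2.6181 ≈ 4549 km.

4549 km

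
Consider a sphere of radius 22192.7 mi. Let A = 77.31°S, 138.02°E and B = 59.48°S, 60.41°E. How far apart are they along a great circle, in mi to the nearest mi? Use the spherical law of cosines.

Let φ₁ = -1.3493 rad, φ₂ = -1.0381 rad, and Δλ = -1.3546 rad.
cos c = sin φ₁ sin φ₂ + cos φ₁ cos φ₂ cos Δλ = (-0.9756)(-0.8615) + (0.2197)(0.5078)(0.2146) = 0.86435,
so c = arccos(0.86435) = 0.52695 rad.
Distance = R·c = 22192.7 × 0.5269 ≈ 11694 mi.

11694 mi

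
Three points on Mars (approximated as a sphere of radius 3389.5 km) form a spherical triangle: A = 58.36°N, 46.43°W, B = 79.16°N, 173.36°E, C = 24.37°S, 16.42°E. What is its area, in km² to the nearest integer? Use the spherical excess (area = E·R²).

Side lengths (central angles): a = 2.1687, b = 1.7044, c = 0.7069 rad; semiperimeter s = 2.2900.
By l'Huilier's theorem, tan(E/4) = √[tan(s/2) tan((s−a)/2) tan((s−b)/2) tan((s−c)/2)], giving spherical excess E = 0.7980 rad.
Area = E·R² = 0.7980 × (3389.5)² ≈ 9167666 km².

9167666 km²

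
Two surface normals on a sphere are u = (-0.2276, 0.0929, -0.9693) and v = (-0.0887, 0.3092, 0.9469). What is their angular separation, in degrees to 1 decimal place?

150.3°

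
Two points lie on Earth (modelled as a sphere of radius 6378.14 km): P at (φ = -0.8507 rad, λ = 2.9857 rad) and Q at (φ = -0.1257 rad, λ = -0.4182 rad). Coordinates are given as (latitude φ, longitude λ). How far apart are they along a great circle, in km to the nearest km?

In radians: φ₁ = -0.8507, φ₂ = -0.1257, Δλ = 164.971° = 2.8793 rad.
Haversine: a = sin²(Δφ/2) + cos φ₁ cos φ₂ sin²(Δλ/2) = 0.1258 + (0.6595)(0.9921)(0.9829) = 0.76881.
Central angle c = 2·arcsin(√a) = 2.13842 rad.
Distance = R·c = 6378.14 × 2.1384 ≈ 13639 km.

13639 km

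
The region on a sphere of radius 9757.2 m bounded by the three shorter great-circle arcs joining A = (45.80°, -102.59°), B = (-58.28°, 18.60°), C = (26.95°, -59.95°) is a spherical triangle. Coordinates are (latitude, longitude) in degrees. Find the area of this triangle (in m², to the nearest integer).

46230548 m²

Side lengths (central angles): a = 1.8676, b = 0.6728, c = 2.4975 rad; semiperimeter s = 2.5190.
By l'Huilier's theorem, tan(E/4) = √[tan(s/2) tan((s−a)/2) tan((s−b)/2) tan((s−c)/2)], giving spherical excess E = 0.4856 rad.
Area = E·R² = 0.4856 × (9757.2)² ≈ 46230548 m².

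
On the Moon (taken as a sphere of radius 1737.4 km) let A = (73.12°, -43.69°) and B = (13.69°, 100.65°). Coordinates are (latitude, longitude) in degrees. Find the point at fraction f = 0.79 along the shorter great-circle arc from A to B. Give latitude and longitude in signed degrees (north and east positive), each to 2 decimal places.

32.31°, 96.92°

The central angle between A and B is δ = 1.5735 rad.
With f = 0.79, the slerp weights are sin((1−f)δ)/sin δ = 0.3245 and sin(fδ)/sin δ = 0.9468.
Weighted sum of the unit vectors: (0.3245)·(0.2100,-0.2006,0.9569) + (0.9468)·(-0.1796,0.9549,0.2367) = (-0.1019, 0.8390, 0.5346).
Converting back: φ = atan2(z, √(x²+y²)) = 32.31°, λ = atan2(y, x) = 96.92°.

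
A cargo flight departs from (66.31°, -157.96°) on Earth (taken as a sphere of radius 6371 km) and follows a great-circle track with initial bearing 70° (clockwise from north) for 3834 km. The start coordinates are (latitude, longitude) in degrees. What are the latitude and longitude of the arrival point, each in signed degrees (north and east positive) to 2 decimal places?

56.37°, -84.09°

Angular distance δ = d/R = 3834/6371 = 0.60179 rad; initial bearing θ = 1.2217 rad.
sin φ₂ = sin φ₁ cos δ + cos φ₁ sin δ cos θ = (0.9157)(0.8243) + (0.4018)(0.5661)(0.3420) = 0.8327, so φ₂ = 56.37°.
Δλ = atan2(sin θ sin δ cos φ₁, cos δ − sin φ₁ sin φ₂) = atan2(0.2137, 0.0618) = 73.865°.
λ₂ = -157.960° + 73.865° = -84.09°.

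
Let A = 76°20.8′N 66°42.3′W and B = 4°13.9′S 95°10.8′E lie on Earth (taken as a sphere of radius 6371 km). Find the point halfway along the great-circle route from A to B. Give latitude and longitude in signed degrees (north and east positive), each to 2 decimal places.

Central angle δ = 1.8707 rad. Interpolating on the sphere with fraction f = 0.5:
P = [sin((1−f)δ)·A + sin(fδ)·B] / sin δ = 0.8424·A + 0.8424·B in Cartesian coordinates,
giving P = (0.0028, 0.6540, 0.7564), i.e. latitude 49.15°, longitude 89.76°.

49.15°, 89.76°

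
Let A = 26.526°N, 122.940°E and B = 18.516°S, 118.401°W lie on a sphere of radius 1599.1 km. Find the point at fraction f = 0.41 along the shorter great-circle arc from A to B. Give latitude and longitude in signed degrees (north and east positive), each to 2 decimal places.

12.52°, 174.87°

The central angle between A and B is δ = 2.1516 rad.
With f = 0.41, the slerp weights are sin((1−f)δ)/sin δ = 1.1423 and sin(fδ)/sin δ = 0.9236.
Weighted sum of the unit vectors: (1.1423)·(-0.4865,0.7509,0.4466) + (0.9236)·(-0.4510,-0.8341,-0.3176) = (-0.9723, 0.0874, 0.2168).
Converting back: φ = atan2(z, √(x²+y²)) = 12.52°, λ = atan2(y, x) = 174.87°.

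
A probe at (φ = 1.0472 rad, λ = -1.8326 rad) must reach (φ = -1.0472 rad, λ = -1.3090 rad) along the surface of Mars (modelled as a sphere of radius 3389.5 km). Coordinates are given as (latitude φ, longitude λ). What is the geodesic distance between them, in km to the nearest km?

With latitudes φ₁ = 60.000°, φ₂ = -60.000° and longitude difference Δλ = 30.000°:
cos c = sin φ₁ sin φ₂ + cos φ₁ cos φ₂ cos Δλ = (0.8660)(-0.8660) + (0.5000)(0.5000)(0.8660) = -0.53350,
so c = arccos(-0.53350) = 2.13353 rad.
Distance = R·c = 3389.5 × 2.1335 ≈ 7232 km.

7232 km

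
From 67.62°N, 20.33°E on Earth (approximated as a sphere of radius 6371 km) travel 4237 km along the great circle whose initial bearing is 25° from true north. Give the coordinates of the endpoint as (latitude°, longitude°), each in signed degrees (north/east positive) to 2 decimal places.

Angular distance δ = d/R = 4237/6371 = 0.66504 rad; initial bearing θ = 0.4363 rad.
sin φ₂ = sin φ₁ cos δ + cos φ₁ sin δ cos θ = (0.9247)(0.7869) + (0.3807)(0.6171)(0.9063) = 0.9406, so φ₂ = 70.15°.
Δλ = atan2(sin θ sin δ cos φ₁, cos δ − sin φ₁ sin φ₂) = atan2(0.0993, -0.0828) = 129.834°.
λ₂ = 20.330° + 129.834° = 150.16°.

70.15°, 150.16°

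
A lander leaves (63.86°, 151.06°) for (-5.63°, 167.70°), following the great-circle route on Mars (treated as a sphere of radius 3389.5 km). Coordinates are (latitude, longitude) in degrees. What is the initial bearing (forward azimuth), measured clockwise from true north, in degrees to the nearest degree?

Δλ = 16.640° = 0.2904 rad.
y = sin Δλ · cos φ₂ = (0.2864)(0.9952) = 0.2850
x = cos φ₁ sin φ₂ − sin φ₁ cos φ₂ cos Δλ = (0.4406)(-0.0981) − (0.8977)(0.9952)(0.9581) = -0.8992
θ = atan2(y, x) = 162.42°, so the bearing is 162°.

162°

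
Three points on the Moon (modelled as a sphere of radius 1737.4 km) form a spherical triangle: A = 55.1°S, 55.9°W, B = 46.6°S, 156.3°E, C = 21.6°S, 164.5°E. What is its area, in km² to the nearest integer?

723729 km²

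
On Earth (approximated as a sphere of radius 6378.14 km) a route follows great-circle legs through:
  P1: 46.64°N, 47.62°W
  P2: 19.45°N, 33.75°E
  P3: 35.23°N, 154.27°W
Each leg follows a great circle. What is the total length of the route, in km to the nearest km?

21703 km

Leg P1→P2: central angle 1.2247 rad, distance 7811.2 km.
Leg P2→P3: central angle 2.1780 rad, distance 13891.9 km.
Total: 7811.2 + 13891.9 ≈ 21703 km.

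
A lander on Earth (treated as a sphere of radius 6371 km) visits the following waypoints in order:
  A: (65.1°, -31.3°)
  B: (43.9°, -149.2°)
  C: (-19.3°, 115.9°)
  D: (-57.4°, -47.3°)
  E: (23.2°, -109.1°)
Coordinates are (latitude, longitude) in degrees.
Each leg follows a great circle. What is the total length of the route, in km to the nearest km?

Leg A→B: central angle 1.0622 rad, distance 6767.0 km.
Leg B→C: central angle 1.8622 rad, distance 11863.9 km.
Leg C→D: central angle 1.7807 rad, distance 11344.7 km.
Leg D→E: central angle 1.6688 rad, distance 10632.1 km.
Total: 6767.0 + 11863.9 + 11344.7 + 10632.1 ≈ 40608 km.

40608 km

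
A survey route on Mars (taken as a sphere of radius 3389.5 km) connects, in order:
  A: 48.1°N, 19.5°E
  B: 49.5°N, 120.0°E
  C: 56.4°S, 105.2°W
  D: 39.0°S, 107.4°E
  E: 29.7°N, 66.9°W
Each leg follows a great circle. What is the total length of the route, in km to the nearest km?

27424 km

Leg A→B: central angle 1.0622 rad, distance 3600.4 km.
Leg B→C: central angle 2.6607 rad, distance 9018.6 km.
Leg C→D: central angle 1.4082 rad, distance 4773.2 km.
Leg D→E: central angle 2.9598 rad, distance 10032.2 km.
Total: 3600.4 + 9018.6 + 4773.2 + 10032.2 ≈ 27424 km.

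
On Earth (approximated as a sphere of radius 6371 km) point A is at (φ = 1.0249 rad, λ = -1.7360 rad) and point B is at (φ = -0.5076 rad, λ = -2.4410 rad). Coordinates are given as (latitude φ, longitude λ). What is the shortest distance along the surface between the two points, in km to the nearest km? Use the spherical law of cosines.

10453 km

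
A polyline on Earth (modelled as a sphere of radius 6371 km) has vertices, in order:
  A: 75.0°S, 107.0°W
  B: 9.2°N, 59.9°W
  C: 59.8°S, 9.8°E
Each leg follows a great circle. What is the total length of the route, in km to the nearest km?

19674 km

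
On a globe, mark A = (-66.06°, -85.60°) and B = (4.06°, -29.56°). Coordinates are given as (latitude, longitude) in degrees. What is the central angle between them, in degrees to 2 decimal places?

80.71°

In radians: φ₁ = -1.1530, φ₂ = 0.0709, Δλ = 56.040° = 0.9781 rad.
cos c = sin φ₁ sin φ₂ + cos φ₁ cos φ₂ cos Δλ = (-0.9140)(0.0708) + (0.4058)(0.9975)(0.5586) = 0.16140,
so c = arccos(0.16140) = 1.40869 rad.
So the angular separation is 80.71°.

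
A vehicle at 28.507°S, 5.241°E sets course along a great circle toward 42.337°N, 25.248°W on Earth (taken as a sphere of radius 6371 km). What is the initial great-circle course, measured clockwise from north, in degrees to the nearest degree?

337°

Δλ = -30.489° = -0.5321 rad.
y = sin Δλ · cos φ₂ = (-0.5074)(0.7392) = -0.3750
x = cos φ₁ sin φ₂ − sin φ₁ cos φ₂ cos Δλ = (0.8788)(0.6735) − (-0.4773)(0.7392)(0.8617) = 0.8958
θ = atan2(y, x) = -22.72°; adding 360° gives 337°.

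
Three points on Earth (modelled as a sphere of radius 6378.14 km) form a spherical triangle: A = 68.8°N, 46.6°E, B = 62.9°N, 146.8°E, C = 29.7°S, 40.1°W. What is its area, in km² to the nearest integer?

35405650 km²

Side lengths (central angles): a = 2.5569, b = 2.0307, c = 0.6422 rad; semiperimeter s = 2.6149.
By l'Huilier's theorem, tan(E/4) = √[tan(s/2) tan((s−a)/2) tan((s−b)/2) tan((s−c)/2)], giving spherical excess E = 0.8703 rad.
Area = E·R² = 0.8703 × (6378.14)² ≈ 35405650 km².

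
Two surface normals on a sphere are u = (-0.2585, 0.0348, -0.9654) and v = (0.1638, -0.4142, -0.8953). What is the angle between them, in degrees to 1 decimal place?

u·v = 0.8076; |u| = 1.0000, |v| = 1.0000.
cos θ = (u·v)/(|u||v|) = 0.8076, so θ = 36.1°.

36.1°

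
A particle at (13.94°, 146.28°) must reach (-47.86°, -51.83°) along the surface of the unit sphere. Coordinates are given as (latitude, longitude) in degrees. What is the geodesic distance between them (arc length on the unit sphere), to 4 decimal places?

2.4940

Let φ₁ = 0.2433 rad, φ₂ = -0.8353 rad, and Δλ = 2.8255 rad.
cos c = sin φ₁ sin φ₂ + cos φ₁ cos φ₂ cos Δλ = (0.2409)(-0.7415) + (0.9705)(0.6709)(-0.9505) = -0.79756,
so c = arccos(-0.79756) = 2.49403 rad.
On the unit sphere the arc length equals the central angle: 2.4940.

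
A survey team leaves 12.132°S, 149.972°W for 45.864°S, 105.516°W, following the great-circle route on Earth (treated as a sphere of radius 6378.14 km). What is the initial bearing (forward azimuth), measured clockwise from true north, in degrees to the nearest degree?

141°

With φ₁ = -0.2117, φ₂ = -0.8005, Δλ = 0.7759 rad, the forward-azimuth formula gives
θ = atan2( sin Δλ cos φ₂ , cos φ₁ sin φ₂ − sin φ₁ cos φ₂ cos Δλ ) = atan2(0.4877, -0.5972) = 140.76°.
So the initial bearing is 141°.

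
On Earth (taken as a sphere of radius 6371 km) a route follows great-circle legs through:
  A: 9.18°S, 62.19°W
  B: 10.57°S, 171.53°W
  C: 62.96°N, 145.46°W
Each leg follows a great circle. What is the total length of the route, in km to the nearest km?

20372 km

Leg A→B: central angle 1.8672 rad, distance 11896.2 km.
Leg B→C: central angle 1.3304 rad, distance 8476.3 km.
Total: 11896.2 + 8476.3 ≈ 20372 km.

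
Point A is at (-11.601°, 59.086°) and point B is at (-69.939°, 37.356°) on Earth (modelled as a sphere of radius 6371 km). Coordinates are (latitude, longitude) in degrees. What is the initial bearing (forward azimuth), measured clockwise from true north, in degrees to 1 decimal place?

188.4°

With φ₁ = -0.2025, φ₂ = -1.2207, Δλ = -0.3793 rad, the forward-azimuth formula gives
θ = atan2( sin Δλ cos φ₂ , cos φ₁ sin φ₂ − sin φ₁ cos φ₂ cos Δλ ) = atan2(-0.1270, -0.8561) = -171.56°.
Adding 360° brings this into [0°, 360°): 188.4°.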